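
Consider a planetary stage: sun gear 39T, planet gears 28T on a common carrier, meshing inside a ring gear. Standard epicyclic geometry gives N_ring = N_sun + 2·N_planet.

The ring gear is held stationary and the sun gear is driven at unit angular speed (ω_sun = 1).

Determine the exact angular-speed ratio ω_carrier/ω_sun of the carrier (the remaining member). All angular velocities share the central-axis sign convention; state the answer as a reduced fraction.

39/134

N_ring = 39 + 2·28 = 95
39(ω_s−ω_c) = −95(ω_r−ω_c),  ω_r=0, ω_s=1
39(1−ω_c) = −95(0−ω_c)  ⇒  134ω_c = 39  ⇒  ω_c = 39/134
ω_c/ω_s = 39/134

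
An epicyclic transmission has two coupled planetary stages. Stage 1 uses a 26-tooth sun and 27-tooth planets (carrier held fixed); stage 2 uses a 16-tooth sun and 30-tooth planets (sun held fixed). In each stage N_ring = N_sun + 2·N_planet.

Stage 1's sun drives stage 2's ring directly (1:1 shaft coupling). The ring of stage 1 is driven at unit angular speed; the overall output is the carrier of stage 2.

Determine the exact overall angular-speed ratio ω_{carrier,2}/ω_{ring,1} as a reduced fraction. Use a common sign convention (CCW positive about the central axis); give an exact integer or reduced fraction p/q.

Stage 1: N_ring = 26 + 2·27 = 80
Stage 1: 26(ω_s−ω_c) = −80(ω_r−ω_c),  ω_c=0, ω_r=1
Stage 1: ω_s = 0 − (80/26)(1−0) = -40/13
  ⇒ ω_s¹/ω_r¹ = -40/13
Stage 2: N_ring = 16 + 2·30 = 76
Stage 2: 16(ω_s−ω_c) = −76(ω_r−ω_c),  ω_s=0, ω_r=1
Stage 2: 16(0−ω_c) = −76(1−ω_c)  ⇒  92ω_c = 76  ⇒  ω_c = 19/23
  ⇒ ω_c²/ω_r² = 19/23
Coupling ω_r² = ω_s¹ ⇒ overall = -40/13 × 19/23 = -760/299

-760/299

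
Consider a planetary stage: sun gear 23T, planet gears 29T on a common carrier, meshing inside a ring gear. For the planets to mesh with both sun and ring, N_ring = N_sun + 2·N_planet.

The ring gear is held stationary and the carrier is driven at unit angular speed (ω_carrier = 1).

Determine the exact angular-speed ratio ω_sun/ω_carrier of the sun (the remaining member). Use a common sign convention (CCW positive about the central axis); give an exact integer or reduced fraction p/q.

N_ring = 23 + 2·29 = 81
23(ω_s−ω_c) = −81(ω_r−ω_c),  ω_r=0, ω_c=1
ω_s = 1 − (81/23)(0−1) = 104/23
ω_s/ω_c = 104/23

104/23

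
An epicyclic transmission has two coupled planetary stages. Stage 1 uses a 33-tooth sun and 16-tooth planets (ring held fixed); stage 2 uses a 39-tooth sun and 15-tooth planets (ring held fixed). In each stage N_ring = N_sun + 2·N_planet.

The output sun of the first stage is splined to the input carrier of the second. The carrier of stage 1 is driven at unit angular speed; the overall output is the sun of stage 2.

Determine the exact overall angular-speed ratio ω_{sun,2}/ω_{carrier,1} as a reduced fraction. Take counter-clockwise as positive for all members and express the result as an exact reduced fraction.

1176/143

Stage 1: N_ring = 33 + 2·16 = 65
Stage 1: 33(ω_s−ω_c) = −65(ω_r−ω_c),  ω_r=0, ω_c=1
Stage 1: ω_s = 1 − (65/33)(0−1) = 98/33
  ⇒ ω_s¹/ω_c¹ = 98/33
Stage 2: N_ring = 39 + 2·15 = 69
Stage 2: 39(ω_s−ω_c) = −69(ω_r−ω_c),  ω_r=0, ω_c=1
Stage 2: ω_s = 1 − (69/39)(0−1) = 36/13
  ⇒ ω_s²/ω_c² = 36/13
Coupling ω_c² = ω_s¹ ⇒ overall = 98/33 × 36/13 = 1176/143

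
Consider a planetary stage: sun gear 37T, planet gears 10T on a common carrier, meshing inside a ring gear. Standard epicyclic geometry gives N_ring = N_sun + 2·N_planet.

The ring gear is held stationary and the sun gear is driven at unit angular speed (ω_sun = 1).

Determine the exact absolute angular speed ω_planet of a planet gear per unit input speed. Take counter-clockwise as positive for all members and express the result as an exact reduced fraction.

-37/20

N_ring = 37 + 2·10 = 57
37(ω_s−ω_c) = −57(ω_r−ω_c),  ω_r=0, ω_s=1
37(1−ω_c) = −57(0−ω_c)  ⇒  94ω_c = 37  ⇒  ω_c = 37/94
sun–planet: 37·(1−37/94) = −10·(ω_p−ω_c)  ⇒  ω_p−ω_c = −(37/10)·(57/94) = -2109/940
ω_p = 37/94 − 2109/940 = -37/20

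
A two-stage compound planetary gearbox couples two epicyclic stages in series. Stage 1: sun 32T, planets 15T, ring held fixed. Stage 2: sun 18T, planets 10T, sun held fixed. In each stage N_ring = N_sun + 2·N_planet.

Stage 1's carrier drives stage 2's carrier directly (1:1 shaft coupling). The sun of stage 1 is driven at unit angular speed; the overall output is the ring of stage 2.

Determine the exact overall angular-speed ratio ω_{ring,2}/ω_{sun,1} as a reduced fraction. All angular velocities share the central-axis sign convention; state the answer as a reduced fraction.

448/893

Stage 1: N_ring = 32 + 2·15 = 62
Stage 1: 32(ω_s−ω_c) = −62(ω_r−ω_c),  ω_r=0, ω_s=1
Stage 1: 32(1−ω_c) = −62(0−ω_c)  ⇒  94ω_c = 32  ⇒  ω_c = 16/47
  ⇒ ω_c¹/ω_s¹ = 16/47
Stage 2: N_ring = 18 + 2·10 = 38
Stage 2: 18(ω_s−ω_c) = −38(ω_r−ω_c),  ω_s=0, ω_c=1
Stage 2: ω_r = 1 − (18/38)(0−1) = 28/19
  ⇒ ω_r²/ω_c² = 28/19
Coupling ω_c² = ω_c¹ ⇒ overall = 16/47 × 28/19 = 448/893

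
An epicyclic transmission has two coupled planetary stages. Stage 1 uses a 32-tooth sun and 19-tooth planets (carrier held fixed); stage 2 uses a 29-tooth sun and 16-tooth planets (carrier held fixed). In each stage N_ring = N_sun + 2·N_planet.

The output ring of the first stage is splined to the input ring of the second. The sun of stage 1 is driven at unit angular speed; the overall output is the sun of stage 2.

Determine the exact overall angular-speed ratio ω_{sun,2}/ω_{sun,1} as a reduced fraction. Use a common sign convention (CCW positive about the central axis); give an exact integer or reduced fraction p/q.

Stage 1: N_ring = 32 + 2·19 = 70
Stage 1: 32(ω_s−ω_c) = −70(ω_r−ω_c),  ω_c=0, ω_s=1
Stage 1: ω_r = 0 − (32/70)(1−0) = -16/35
  ⇒ ω_r¹/ω_s¹ = -16/35
Stage 2: N_ring = 29 + 2·16 = 61
Stage 2: 29(ω_s−ω_c) = −61(ω_r−ω_c),  ω_c=0, ω_r=1
Stage 2: ω_s = 0 − (61/29)(1−0) = -61/29
  ⇒ ω_s²/ω_r² = -61/29
Coupling ω_r² = ω_r¹ ⇒ overall = -16/35 × -61/29 = 976/1015

976/1015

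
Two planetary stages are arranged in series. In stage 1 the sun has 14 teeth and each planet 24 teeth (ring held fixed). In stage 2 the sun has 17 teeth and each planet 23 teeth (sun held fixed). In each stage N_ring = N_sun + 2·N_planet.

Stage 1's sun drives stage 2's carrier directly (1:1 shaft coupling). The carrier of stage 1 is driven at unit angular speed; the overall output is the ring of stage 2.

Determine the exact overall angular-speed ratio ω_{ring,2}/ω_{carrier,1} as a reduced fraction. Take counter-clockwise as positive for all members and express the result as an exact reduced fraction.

Stage 1: N_ring = 14 + 2·24 = 62
Stage 1: 14(ω_s−ω_c) = −62(ω_r−ω_c),  ω_r=0, ω_c=1
Stage 1: ω_s = 1 − (62/14)(0−1) = 38/7
  ⇒ ω_s¹/ω_c¹ = 38/7
Stage 2: N_ring = 17 + 2·23 = 63
Stage 2: 17(ω_s−ω_c) = −63(ω_r−ω_c),  ω_s=0, ω_c=1
Stage 2: ω_r = 1 − (17/63)(0−1) = 80/63
  ⇒ ω_r²/ω_c² = 80/63
Coupling ω_c² = ω_s¹ ⇒ overall = 38/7 × 80/63 = 3040/441

3040/441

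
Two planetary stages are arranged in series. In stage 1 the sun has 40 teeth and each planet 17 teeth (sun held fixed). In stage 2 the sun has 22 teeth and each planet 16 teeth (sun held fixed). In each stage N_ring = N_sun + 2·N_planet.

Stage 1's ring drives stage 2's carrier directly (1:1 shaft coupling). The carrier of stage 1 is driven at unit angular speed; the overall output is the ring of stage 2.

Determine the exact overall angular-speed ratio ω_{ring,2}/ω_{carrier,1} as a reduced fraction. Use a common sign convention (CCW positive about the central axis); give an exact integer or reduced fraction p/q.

722/333

Stage 1: N_ring = 40 + 2·17 = 74
Stage 1: 40(ω_s−ω_c) = −74(ω_r−ω_c),  ω_s=0, ω_c=1
Stage 1: ω_r = 1 − (40/74)(0−1) = 57/37
  ⇒ ω_r¹/ω_c¹ = 57/37
Stage 2: N_ring = 22 + 2·16 = 54
Stage 2: 22(ω_s−ω_c) = −54(ω_r−ω_c),  ω_s=0, ω_c=1
Stage 2: ω_r = 1 − (22/54)(0−1) = 38/27
  ⇒ ω_r²/ω_c² = 38/27
Coupling ω_c² = ω_r¹ ⇒ overall = 57/37 × 38/27 = 722/333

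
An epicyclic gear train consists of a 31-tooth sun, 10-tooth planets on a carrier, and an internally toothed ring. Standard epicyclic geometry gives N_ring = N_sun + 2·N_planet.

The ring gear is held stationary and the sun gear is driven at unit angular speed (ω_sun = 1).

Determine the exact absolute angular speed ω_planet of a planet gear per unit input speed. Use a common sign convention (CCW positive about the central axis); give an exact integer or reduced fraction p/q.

-31/20

N_ring = 31 + 2·10 = 51
31(ω_s−ω_c) = −51(ω_r−ω_c),  ω_r=0, ω_s=1
31(1−ω_c) = −51(0−ω_c)  ⇒  82ω_c = 31  ⇒  ω_c = 31/82
sun–planet: 31·(1−31/82) = −10·(ω_p−ω_c)  ⇒  ω_p−ω_c = −(31/10)·(51/82) = -1581/820
ω_p = 31/82 − 1581/820 = -31/20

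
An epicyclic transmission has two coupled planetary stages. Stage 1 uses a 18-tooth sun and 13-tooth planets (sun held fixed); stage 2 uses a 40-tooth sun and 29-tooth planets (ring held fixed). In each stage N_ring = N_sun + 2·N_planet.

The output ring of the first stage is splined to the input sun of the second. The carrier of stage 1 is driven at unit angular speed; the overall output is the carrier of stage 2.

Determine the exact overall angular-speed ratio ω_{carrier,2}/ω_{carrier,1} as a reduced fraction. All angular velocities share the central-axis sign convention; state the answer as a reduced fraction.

Stage 1: N_ring = 18 + 2·13 = 44
Stage 1: 18(ω_s−ω_c) = −44(ω_r−ω_c),  ω_s=0, ω_c=1
Stage 1: ω_r = 1 − (18/44)(0−1) = 31/22
  ⇒ ω_r¹/ω_c¹ = 31/22
Stage 2: N_ring = 40 + 2·29 = 98
Stage 2: 40(ω_s−ω_c) = −98(ω_r−ω_c),  ω_r=0, ω_s=1
Stage 2: 40(1−ω_c) = −98(0−ω_c)  ⇒  138ω_c = 40  ⇒  ω_c = 20/69
  ⇒ ω_c²/ω_s² = 20/69
Coupling ω_s² = ω_r¹ ⇒ overall = 31/22 × 20/69 = 310/759

310/759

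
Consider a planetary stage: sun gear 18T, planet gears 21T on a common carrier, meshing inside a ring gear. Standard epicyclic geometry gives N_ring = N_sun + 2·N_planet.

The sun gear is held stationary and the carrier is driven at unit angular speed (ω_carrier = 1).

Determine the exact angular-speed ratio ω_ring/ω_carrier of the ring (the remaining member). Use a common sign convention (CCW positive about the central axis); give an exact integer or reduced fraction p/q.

13/10

N_ring = 18 + 2·21 = 60
18(ω_s−ω_c) = −60(ω_r−ω_c),  ω_s=0, ω_c=1
ω_r = 1 − (18/60)(0−1) = 13/10
ω_r/ω_c = 13/10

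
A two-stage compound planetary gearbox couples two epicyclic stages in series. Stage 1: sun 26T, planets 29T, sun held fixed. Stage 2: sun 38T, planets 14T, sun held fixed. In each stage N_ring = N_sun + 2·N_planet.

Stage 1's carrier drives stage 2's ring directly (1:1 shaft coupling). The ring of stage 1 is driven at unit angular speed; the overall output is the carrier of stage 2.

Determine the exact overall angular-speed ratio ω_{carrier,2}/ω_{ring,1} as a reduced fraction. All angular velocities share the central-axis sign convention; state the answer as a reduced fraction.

63/130

Stage 1: N_ring = 26 + 2·29 = 84
Stage 1: 26(ω_s−ω_c) = −84(ω_r−ω_c),  ω_s=0, ω_r=1
Stage 1: 26(0−ω_c) = −84(1−ω_c)  ⇒  110ω_c = 84  ⇒  ω_c = 42/55
  ⇒ ω_c¹/ω_r¹ = 42/55
Stage 2: N_ring = 38 + 2·14 = 66
Stage 2: 38(ω_s−ω_c) = −66(ω_r−ω_c),  ω_s=0, ω_r=1
Stage 2: 38(0−ω_c) = −66(1−ω_c)  ⇒  104ω_c = 66  ⇒  ω_c = 33/52
  ⇒ ω_c²/ω_r² = 33/52
Coupling ω_r² = ω_c¹ ⇒ overall = 42/55 × 33/52 = 63/130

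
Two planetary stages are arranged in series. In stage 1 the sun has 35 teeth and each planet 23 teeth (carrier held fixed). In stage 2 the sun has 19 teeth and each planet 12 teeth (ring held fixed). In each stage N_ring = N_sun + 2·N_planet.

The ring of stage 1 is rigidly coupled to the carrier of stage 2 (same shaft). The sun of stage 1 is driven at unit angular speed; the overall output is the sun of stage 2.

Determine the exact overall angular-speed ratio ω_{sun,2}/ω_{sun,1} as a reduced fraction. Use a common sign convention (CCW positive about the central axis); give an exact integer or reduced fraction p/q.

-2170/1539

Stage 1: N_ring = 35 + 2·23 = 81
Stage 1: 35(ω_s−ω_c) = −81(ω_r−ω_c),  ω_c=0, ω_s=1
Stage 1: ω_r = 0 − (35/81)(1−0) = -35/81
  ⇒ ω_r¹/ω_s¹ = -35/81
Stage 2: N_ring = 19 + 2·12 = 43
Stage 2: 19(ω_s−ω_c) = −43(ω_r−ω_c),  ω_r=0, ω_c=1
Stage 2: ω_s = 1 − (43/19)(0−1) = 62/19
  ⇒ ω_s²/ω_c² = 62/19
Coupling ω_c² = ω_r¹ ⇒ overall = -35/81 × 62/19 = -2170/1539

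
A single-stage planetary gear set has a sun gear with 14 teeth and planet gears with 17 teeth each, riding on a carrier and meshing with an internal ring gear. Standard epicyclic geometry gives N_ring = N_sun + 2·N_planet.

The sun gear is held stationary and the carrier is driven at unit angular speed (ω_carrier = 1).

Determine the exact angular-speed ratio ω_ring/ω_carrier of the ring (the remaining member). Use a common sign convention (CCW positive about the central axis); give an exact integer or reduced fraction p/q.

N_ring = 14 + 2·17 = 48
14(ω_s−ω_c) = −48(ω_r−ω_c),  ω_s=0, ω_c=1
ω_r = 1 − (14/48)(0−1) = 31/24
ω_r/ω_c = 31/24

31/24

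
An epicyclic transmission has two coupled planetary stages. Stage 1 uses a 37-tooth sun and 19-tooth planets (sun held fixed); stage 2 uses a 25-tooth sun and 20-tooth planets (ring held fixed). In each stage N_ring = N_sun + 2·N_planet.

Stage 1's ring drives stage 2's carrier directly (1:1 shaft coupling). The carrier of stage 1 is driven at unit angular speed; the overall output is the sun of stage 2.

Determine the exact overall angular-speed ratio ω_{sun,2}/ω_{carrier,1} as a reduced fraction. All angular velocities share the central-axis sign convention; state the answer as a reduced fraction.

672/125

Stage 1: N_ring = 37 + 2·19 = 75
Stage 1: 37(ω_s−ω_c) = −75(ω_r−ω_c),  ω_s=0, ω_c=1
Stage 1: ω_r = 1 − (37/75)(0−1) = 112/75
  ⇒ ω_r¹/ω_c¹ = 112/75
Stage 2: N_ring = 25 + 2·20 = 65
Stage 2: 25(ω_s−ω_c) = −65(ω_r−ω_c),  ω_r=0, ω_c=1
Stage 2: ω_s = 1 − (65/25)(0−1) = 18/5
  ⇒ ω_s²/ω_c² = 18/5
Coupling ω_c² = ω_r¹ ⇒ overall = 112/75 × 18/5 = 672/125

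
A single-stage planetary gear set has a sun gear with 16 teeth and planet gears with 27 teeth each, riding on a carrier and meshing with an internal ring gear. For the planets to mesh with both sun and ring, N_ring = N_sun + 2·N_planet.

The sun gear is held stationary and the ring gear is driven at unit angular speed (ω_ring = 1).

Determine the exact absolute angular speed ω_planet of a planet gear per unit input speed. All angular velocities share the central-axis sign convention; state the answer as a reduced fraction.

35/27

N_ring = 16 + 2·27 = 70
16(ω_s−ω_c) = −70(ω_r−ω_c),  ω_s=0, ω_r=1
16(0−ω_c) = −70(1−ω_c)  ⇒  86ω_c = 70  ⇒  ω_c = 35/43
sun–planet: 16·(0−35/43) = −27·(ω_p−ω_c)  ⇒  ω_p−ω_c = −(16/27)·(-35/43) = 560/1161
ω_p = 35/43 + 560/1161 = 35/27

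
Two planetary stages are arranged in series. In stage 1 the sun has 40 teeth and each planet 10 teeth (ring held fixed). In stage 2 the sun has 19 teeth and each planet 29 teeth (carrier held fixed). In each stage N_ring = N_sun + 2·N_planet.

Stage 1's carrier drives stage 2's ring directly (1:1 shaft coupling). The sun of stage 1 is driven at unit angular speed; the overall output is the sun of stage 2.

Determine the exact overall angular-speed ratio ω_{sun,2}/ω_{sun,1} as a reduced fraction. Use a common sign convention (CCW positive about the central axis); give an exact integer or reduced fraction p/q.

-154/95

Stage 1: N_ring = 40 + 2·10 = 60
Stage 1: 40(ω_s−ω_c) = −60(ω_r−ω_c),  ω_r=0, ω_s=1
Stage 1: 40(1−ω_c) = −60(0−ω_c)  ⇒  100ω_c = 40  ⇒  ω_c = 2/5
  ⇒ ω_c¹/ω_s¹ = 2/5
Stage 2: N_ring = 19 + 2·29 = 77
Stage 2: 19(ω_s−ω_c) = −77(ω_r−ω_c),  ω_c=0, ω_r=1
Stage 2: ω_s = 0 − (77/19)(1−0) = -77/19
  ⇒ ω_s²/ω_r² = -77/19
Coupling ω_r² = ω_c¹ ⇒ overall = 2/5 × -77/19 = -154/95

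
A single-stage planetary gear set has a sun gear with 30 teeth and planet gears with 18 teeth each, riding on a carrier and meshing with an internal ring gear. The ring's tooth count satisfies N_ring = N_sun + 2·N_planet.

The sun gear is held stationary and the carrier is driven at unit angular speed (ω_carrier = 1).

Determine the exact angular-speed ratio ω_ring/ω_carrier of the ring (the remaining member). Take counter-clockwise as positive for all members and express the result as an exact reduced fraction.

N_ring = 30 + 2·18 = 66
30(ω_s−ω_c) = −66(ω_r−ω_c),  ω_s=0, ω_c=1
ω_r = 1 − (30/66)(0−1) = 16/11
ω_r/ω_c = 16/11

16/11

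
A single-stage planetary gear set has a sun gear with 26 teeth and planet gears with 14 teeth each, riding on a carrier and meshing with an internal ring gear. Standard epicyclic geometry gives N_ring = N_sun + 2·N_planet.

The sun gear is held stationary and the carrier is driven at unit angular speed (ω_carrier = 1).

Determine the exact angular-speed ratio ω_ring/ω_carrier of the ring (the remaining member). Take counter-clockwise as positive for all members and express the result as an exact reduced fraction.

N_ring = 26 + 2·14 = 54
26(ω_s−ω_c) = −54(ω_r−ω_c),  ω_s=0, ω_c=1
ω_r = 1 − (26/54)(0−1) = 40/27
ω_r/ω_c = 40/27

40/27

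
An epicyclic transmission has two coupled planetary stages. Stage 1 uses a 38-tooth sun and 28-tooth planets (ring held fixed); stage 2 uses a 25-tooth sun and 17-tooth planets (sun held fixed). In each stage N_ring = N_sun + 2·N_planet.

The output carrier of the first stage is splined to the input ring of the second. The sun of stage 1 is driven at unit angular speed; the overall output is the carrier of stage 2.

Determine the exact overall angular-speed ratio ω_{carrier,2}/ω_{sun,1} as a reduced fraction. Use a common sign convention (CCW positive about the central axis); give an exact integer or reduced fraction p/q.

Stage 1: N_ring = 38 + 2·28 = 94
Stage 1: 38(ω_s−ω_c) = −94(ω_r−ω_c),  ω_r=0, ω_s=1
Stage 1: 38(1−ω_c) = −94(0−ω_c)  ⇒  132ω_c = 38  ⇒  ω_c = 19/66
  ⇒ ω_c¹/ω_s¹ = 19/66
Stage 2: N_ring = 25 + 2·17 = 59
Stage 2: 25(ω_s−ω_c) = −59(ω_r−ω_c),  ω_s=0, ω_r=1
Stage 2: 25(0−ω_c) = −59(1−ω_c)  ⇒  84ω_c = 59  ⇒  ω_c = 59/84
  ⇒ ω_c²/ω_r² = 59/84
Coupling ω_r² = ω_c¹ ⇒ overall = 19/66 × 59/84 = 1121/5544

1121/5544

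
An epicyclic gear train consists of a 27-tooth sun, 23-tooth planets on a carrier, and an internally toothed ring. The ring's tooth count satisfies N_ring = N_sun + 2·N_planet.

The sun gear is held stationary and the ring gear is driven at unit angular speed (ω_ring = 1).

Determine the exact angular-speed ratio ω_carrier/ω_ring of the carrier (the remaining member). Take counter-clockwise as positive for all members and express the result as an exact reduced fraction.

73/100

N_ring = 27 + 2·23 = 73
27(ω_s−ω_c) = −73(ω_r−ω_c),  ω_s=0, ω_r=1
27(0−ω_c) = −73(1−ω_c)  ⇒  100ω_c = 73  ⇒  ω_c = 73/100
ω_c/ω_r = 73/100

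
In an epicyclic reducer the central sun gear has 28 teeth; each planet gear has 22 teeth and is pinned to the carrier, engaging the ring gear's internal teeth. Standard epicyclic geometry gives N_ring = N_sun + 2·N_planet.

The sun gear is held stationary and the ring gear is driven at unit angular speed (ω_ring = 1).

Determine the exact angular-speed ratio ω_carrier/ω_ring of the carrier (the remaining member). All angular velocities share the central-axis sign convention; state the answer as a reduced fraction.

N_ring = 28 + 2·22 = 72
28(ω_s−ω_c) = −72(ω_r−ω_c),  ω_s=0, ω_r=1
28(0−ω_c) = −72(1−ω_c)  ⇒  100ω_c = 72  ⇒  ω_c = 18/25
ω_c/ω_r = 18/25

18/25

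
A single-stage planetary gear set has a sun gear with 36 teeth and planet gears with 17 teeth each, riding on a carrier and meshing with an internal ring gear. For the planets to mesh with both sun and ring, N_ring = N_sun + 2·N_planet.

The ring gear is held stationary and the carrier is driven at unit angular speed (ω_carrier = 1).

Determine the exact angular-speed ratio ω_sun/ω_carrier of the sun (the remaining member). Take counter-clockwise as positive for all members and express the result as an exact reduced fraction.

53/18

N_ring = 36 + 2·17 = 70
36(ω_s−ω_c) = −70(ω_r−ω_c),  ω_r=0, ω_c=1
ω_s = 1 − (70/36)(0−1) = 53/18
ω_s/ω_c = 53/18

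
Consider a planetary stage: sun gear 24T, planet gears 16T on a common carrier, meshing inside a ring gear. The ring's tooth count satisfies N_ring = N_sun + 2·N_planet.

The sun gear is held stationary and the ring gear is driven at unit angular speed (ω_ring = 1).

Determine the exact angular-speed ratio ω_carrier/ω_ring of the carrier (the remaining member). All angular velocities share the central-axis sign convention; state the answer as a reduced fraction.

7/10

N_ring = 24 + 2·16 = 56
24(ω_s−ω_c) = −56(ω_r−ω_c),  ω_s=0, ω_r=1
24(0−ω_c) = −56(1−ω_c)  ⇒  80ω_c = 56  ⇒  ω_c = 7/10
ω_c/ω_r = 7/10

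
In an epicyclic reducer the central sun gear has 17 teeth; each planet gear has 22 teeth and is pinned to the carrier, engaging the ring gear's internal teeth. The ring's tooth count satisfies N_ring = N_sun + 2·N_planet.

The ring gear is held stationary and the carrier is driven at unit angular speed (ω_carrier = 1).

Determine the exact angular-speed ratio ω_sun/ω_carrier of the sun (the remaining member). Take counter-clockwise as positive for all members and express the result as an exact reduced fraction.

78/17

N_ring = 17 + 2·22 = 61
17(ω_s−ω_c) = −61(ω_r−ω_c),  ω_r=0, ω_c=1
ω_s = 1 − (61/17)(0−1) = 78/17
ω_s/ω_c = 78/17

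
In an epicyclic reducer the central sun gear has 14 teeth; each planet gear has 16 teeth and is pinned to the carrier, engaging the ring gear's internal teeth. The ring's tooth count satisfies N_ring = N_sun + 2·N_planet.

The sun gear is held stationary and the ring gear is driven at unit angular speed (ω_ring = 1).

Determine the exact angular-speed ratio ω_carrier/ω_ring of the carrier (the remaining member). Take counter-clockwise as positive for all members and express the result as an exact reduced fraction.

23/30

N_ring = 14 + 2·16 = 46
14(ω_s−ω_c) = −46(ω_r−ω_c),  ω_s=0, ω_r=1
14(0−ω_c) = −46(1−ω_c)  ⇒  60ω_c = 46  ⇒  ω_c = 23/30
ω_c/ω_r = 23/30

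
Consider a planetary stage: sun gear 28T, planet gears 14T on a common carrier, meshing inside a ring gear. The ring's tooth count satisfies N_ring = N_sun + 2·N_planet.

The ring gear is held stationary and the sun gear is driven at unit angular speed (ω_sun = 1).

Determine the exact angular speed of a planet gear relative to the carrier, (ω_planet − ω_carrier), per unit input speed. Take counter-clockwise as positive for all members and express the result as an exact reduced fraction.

-4/3

N_ring = 28 + 2·14 = 56
28(ω_s−ω_c) = −56(ω_r−ω_c),  ω_r=0, ω_s=1
28(1−ω_c) = −56(0−ω_c)  ⇒  84ω_c = 28  ⇒  ω_c = 1/3
sun–planet: 28·(1−1/3) = −14·(ω_p−ω_c)  ⇒  ω_p−ω_c = −(28/14)·(2/3) = -4/3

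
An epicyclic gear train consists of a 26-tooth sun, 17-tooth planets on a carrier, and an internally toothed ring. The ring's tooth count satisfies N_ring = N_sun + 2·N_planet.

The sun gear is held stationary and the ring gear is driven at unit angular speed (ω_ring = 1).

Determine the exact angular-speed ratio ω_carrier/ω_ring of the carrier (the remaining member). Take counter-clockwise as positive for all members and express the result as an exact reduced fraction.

30/43

N_ring = 26 + 2·17 = 60
26(ω_s−ω_c) = −60(ω_r−ω_c),  ω_s=0, ω_r=1
26(0−ω_c) = −60(1−ω_c)  ⇒  86ω_c = 60  ⇒  ω_c = 30/43
ω_c/ω_r = 30/43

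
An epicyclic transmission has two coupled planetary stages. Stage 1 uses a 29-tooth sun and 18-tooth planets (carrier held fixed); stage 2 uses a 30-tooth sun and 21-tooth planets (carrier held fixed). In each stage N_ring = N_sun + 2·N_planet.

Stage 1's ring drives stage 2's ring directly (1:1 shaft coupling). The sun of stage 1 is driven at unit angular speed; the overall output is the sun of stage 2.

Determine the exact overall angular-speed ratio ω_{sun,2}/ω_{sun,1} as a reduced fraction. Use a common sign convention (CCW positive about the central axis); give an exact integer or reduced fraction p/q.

Stage 1: N_ring = 29 + 2·18 = 65
Stage 1: 29(ω_s−ω_c) = −65(ω_r−ω_c),  ω_c=0, ω_s=1
Stage 1: ω_r = 0 − (29/65)(1−0) = -29/65
  ⇒ ω_r¹/ω_s¹ = -29/65
Stage 2: N_ring = 30 + 2·21 = 72
Stage 2: 30(ω_s−ω_c) = −72(ω_r−ω_c),  ω_c=0, ω_r=1
Stage 2: ω_s = 0 − (72/30)(1−0) = -12/5
  ⇒ ω_s²/ω_r² = -12/5
Coupling ω_r² = ω_r¹ ⇒ overall = -29/65 × -12/5 = 348/325

348/325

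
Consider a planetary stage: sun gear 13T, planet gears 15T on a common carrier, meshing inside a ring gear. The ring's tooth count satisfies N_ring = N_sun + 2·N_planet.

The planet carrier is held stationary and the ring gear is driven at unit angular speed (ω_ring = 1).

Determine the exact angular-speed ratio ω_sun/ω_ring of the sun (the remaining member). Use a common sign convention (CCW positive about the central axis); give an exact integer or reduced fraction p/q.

-43/13

N_ring = 13 + 2·15 = 43
13(ω_s−ω_c) = −43(ω_r−ω_c),  ω_c=0, ω_r=1
ω_s = 0 − (43/13)(1−0) = -43/13
ω_s/ω_r = -43/13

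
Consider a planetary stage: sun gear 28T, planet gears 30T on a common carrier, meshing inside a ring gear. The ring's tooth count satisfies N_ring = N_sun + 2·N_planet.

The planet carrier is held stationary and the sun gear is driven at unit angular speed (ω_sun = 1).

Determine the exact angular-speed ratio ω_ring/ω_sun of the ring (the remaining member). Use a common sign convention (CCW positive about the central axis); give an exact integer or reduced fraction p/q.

-7/22

N_ring = 28 + 2·30 = 88
28(ω_s−ω_c) = −88(ω_r−ω_c),  ω_c=0, ω_s=1
ω_r = 0 − (28/88)(1−0) = -7/22
ω_r/ω_s = -7/22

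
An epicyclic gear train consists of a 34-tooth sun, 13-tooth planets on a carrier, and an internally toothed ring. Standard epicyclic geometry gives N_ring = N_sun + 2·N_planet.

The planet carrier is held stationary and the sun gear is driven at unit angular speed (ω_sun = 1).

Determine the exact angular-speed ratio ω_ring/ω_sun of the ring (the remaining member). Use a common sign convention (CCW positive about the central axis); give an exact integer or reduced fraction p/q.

-17/30

N_ring = 34 + 2·13 = 60
34(ω_s−ω_c) = −60(ω_r−ω_c),  ω_c=0, ω_s=1
ω_r = 0 − (34/60)(1−0) = -17/30
ω_r/ω_s = -17/30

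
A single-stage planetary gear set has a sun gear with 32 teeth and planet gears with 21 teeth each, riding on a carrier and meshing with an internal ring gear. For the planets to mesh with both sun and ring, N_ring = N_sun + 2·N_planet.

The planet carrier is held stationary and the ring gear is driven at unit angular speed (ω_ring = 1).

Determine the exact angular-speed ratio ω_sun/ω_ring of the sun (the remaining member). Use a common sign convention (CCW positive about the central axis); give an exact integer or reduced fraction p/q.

N_ring = 32 + 2·21 = 74
32(ω_s−ω_c) = −74(ω_r−ω_c),  ω_c=0, ω_r=1
ω_s = 0 − (74/32)(1−0) = -37/16
ω_s/ω_r = -37/16

-37/16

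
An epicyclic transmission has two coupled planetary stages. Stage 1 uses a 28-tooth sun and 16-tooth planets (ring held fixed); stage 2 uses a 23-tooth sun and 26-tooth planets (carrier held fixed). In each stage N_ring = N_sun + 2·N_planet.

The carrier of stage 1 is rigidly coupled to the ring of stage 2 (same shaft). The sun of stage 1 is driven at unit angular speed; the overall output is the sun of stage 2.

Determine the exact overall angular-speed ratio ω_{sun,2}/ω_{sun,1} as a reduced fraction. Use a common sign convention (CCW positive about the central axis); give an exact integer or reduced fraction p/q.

Stage 1: N_ring = 28 + 2·16 = 60
Stage 1: 28(ω_s−ω_c) = −60(ω_r−ω_c),  ω_r=0, ω_s=1
Stage 1: 28(1−ω_c) = −60(0−ω_c)  ⇒  88ω_c = 28  ⇒  ω_c = 7/22
  ⇒ ω_c¹/ω_s¹ = 7/22
Stage 2: N_ring = 23 + 2·26 = 75
Stage 2: 23(ω_s−ω_c) = −75(ω_r−ω_c),  ω_c=0, ω_r=1
Stage 2: ω_s = 0 − (75/23)(1−0) = -75/23
  ⇒ ω_s²/ω_r² = -75/23
Coupling ω_r² = ω_c¹ ⇒ overall = 7/22 × -75/23 = -525/506

-525/506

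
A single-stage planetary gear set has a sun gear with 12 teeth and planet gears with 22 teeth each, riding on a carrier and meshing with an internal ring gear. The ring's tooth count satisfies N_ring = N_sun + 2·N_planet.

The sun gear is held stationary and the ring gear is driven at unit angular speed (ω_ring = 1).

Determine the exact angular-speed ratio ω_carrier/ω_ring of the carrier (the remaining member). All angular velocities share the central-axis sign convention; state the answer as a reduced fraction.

14/17

N_ring = 12 + 2·22 = 56
12(ω_s−ω_c) = −56(ω_r−ω_c),  ω_s=0, ω_r=1
12(0−ω_c) = −56(1−ω_c)  ⇒  68ω_c = 56  ⇒  ω_c = 14/17
ω_c/ω_r = 14/17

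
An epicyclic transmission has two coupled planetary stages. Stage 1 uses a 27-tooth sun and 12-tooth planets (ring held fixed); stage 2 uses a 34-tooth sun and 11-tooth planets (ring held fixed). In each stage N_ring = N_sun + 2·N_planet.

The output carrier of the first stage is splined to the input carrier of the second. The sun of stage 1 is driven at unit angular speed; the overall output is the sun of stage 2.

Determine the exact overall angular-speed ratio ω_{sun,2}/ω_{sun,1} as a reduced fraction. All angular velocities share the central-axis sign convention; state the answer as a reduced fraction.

Stage 1: N_ring = 27 + 2·12 = 51
Stage 1: 27(ω_s−ω_c) = −51(ω_r−ω_c),  ω_r=0, ω_s=1
Stage 1: 27(1−ω_c) = −51(0−ω_c)  ⇒  78ω_c = 27  ⇒  ω_c = 9/26
  ⇒ ω_c¹/ω_s¹ = 9/26
Stage 2: N_ring = 34 + 2·11 = 56
Stage 2: 34(ω_s−ω_c) = −56(ω_r−ω_c),  ω_r=0, ω_c=1
Stage 2: ω_s = 1 − (56/34)(0−1) = 45/17
  ⇒ ω_s²/ω_c² = 45/17
Coupling ω_c² = ω_c¹ ⇒ overall = 9/26 × 45/17 = 405/442

405/442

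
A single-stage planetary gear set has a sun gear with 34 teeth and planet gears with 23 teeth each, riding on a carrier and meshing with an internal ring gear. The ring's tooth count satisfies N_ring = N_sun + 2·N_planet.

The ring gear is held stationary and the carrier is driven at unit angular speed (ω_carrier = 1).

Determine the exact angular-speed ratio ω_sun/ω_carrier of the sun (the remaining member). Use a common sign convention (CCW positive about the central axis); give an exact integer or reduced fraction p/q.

N_ring = 34 + 2·23 = 80
34(ω_s−ω_c) = −80(ω_r−ω_c),  ω_r=0, ω_c=1
ω_s = 1 − (80/34)(0−1) = 57/17
ω_s/ω_c = 57/17

57/17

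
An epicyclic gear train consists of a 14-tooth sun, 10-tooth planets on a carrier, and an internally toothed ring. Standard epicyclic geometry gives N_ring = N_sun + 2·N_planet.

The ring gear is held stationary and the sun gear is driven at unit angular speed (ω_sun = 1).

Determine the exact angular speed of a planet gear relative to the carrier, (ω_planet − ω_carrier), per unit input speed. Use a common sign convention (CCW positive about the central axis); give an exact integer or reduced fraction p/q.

-119/120

N_ring = 14 + 2·10 = 34
14(ω_s−ω_c) = −34(ω_r−ω_c),  ω_r=0, ω_s=1
14(1−ω_c) = −34(0−ω_c)  ⇒  48ω_c = 14  ⇒  ω_c = 7/24
sun–planet: 14·(1−7/24) = −10·(ω_p−ω_c)  ⇒  ω_p−ω_c = −(14/10)·(17/24) = -119/120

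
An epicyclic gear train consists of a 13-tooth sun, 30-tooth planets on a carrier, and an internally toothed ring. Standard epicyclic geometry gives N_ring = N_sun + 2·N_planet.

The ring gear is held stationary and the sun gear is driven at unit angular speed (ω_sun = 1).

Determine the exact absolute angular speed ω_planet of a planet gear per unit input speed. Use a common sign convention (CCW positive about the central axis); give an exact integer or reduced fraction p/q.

N_ring = 13 + 2·30 = 73
13(ω_s−ω_c) = −73(ω_r−ω_c),  ω_r=0, ω_s=1
13(1−ω_c) = −73(0−ω_c)  ⇒  86ω_c = 13  ⇒  ω_c = 13/86
sun–planet: 13·(1−13/86) = −30·(ω_p−ω_c)  ⇒  ω_p−ω_c = −(13/30)·(73/86) = -949/2580
ω_p = 13/86 − 949/2580 = -13/60

-13/60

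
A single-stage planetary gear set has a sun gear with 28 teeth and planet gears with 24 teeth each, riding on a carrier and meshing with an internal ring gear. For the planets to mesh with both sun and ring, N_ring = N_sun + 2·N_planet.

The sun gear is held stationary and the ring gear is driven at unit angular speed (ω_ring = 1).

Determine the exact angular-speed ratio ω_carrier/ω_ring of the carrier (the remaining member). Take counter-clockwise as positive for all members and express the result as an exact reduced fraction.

19/26

N_ring = 28 + 2·24 = 76
28(ω_s−ω_c) = −76(ω_r−ω_c),  ω_s=0, ω_r=1
28(0−ω_c) = −76(1−ω_c)  ⇒  104ω_c = 76  ⇒  ω_c = 19/26
ω_c/ω_r = 19/26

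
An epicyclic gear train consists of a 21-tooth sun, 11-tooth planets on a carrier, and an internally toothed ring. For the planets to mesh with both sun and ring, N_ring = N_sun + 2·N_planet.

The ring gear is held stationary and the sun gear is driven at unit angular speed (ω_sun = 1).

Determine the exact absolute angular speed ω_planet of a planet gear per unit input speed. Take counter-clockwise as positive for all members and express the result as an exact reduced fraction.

-21/22

N_ring = 21 + 2·11 = 43
21(ω_s−ω_c) = −43(ω_r−ω_c),  ω_r=0, ω_s=1
21(1−ω_c) = −43(0−ω_c)  ⇒  64ω_c = 21  ⇒  ω_c = 21/64
sun–planet: 21·(1−21/64) = −11·(ω_p−ω_c)  ⇒  ω_p−ω_c = −(21/11)·(43/64) = -903/704
ω_p = 21/64 − 903/704 = -21/22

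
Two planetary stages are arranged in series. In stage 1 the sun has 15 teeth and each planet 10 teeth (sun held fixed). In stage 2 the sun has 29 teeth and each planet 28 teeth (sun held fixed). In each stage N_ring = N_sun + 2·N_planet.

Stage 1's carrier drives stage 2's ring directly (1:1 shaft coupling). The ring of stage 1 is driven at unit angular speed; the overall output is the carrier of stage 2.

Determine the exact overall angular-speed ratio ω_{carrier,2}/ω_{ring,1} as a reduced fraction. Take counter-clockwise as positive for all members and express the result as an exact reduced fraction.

119/228

Stage 1: N_ring = 15 + 2·10 = 35
Stage 1: 15(ω_s−ω_c) = −35(ω_r−ω_c),  ω_s=0, ω_r=1
Stage 1: 15(0−ω_c) = −35(1−ω_c)  ⇒  50ω_c = 35  ⇒  ω_c = 7/10
  ⇒ ω_c¹/ω_r¹ = 7/10
Stage 2: N_ring = 29 + 2·28 = 85
Stage 2: 29(ω_s−ω_c) = −85(ω_r−ω_c),  ω_s=0, ω_r=1
Stage 2: 29(0−ω_c) = −85(1−ω_c)  ⇒  114ω_c = 85  ⇒  ω_c = 85/114
  ⇒ ω_c²/ω_r² = 85/114
Coupling ω_r² = ω_c¹ ⇒ overall = 7/10 × 85/114 = 119/228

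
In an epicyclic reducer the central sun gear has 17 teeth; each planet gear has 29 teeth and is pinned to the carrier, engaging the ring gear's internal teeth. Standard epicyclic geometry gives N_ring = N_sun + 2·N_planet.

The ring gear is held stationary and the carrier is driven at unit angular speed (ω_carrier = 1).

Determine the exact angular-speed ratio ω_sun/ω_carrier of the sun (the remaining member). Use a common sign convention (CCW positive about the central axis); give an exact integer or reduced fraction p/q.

92/17

N_ring = 17 + 2·29 = 75
17(ω_s−ω_c) = −75(ω_r−ω_c),  ω_r=0, ω_c=1
ω_s = 1 − (75/17)(0−1) = 92/17
ω_s/ω_c = 92/17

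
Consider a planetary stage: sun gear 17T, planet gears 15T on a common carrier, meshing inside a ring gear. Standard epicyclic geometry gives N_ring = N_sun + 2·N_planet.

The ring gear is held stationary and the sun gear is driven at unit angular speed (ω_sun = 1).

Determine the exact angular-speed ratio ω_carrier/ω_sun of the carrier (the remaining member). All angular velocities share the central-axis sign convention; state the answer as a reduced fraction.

17/64

N_ring = 17 + 2·15 = 47
17(ω_s−ω_c) = −47(ω_r−ω_c),  ω_r=0, ω_s=1
17(1−ω_c) = −47(0−ω_c)  ⇒  64ω_c = 17  ⇒  ω_c = 17/64
ω_c/ω_s = 17/64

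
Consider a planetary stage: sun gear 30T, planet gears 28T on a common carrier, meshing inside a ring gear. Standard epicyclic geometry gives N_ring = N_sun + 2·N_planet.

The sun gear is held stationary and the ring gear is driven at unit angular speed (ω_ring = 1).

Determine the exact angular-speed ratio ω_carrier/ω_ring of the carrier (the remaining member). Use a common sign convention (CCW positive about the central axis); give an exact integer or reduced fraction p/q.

43/58

N_ring = 30 + 2·28 = 86
30(ω_s−ω_c) = −86(ω_r−ω_c),  ω_s=0, ω_r=1
30(0−ω_c) = −86(1−ω_c)  ⇒  116ω_c = 86  ⇒  ω_c = 43/58
ω_c/ω_r = 43/58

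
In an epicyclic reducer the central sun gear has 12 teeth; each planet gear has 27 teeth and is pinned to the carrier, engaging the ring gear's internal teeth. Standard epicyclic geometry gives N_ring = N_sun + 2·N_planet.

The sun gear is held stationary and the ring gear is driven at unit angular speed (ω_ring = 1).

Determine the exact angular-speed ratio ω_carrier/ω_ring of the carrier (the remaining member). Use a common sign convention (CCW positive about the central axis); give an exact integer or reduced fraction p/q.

11/13

N_ring = 12 + 2·27 = 66
12(ω_s−ω_c) = −66(ω_r−ω_c),  ω_s=0, ω_r=1
12(0−ω_c) = −66(1−ω_c)  ⇒  78ω_c = 66  ⇒  ω_c = 11/13
ω_c/ω_r = 11/13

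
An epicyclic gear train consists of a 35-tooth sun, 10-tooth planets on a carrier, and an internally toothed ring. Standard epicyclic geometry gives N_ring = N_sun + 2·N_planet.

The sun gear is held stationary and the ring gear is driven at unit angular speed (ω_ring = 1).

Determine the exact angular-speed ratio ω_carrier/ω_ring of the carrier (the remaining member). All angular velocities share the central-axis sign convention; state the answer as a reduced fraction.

N_ring = 35 + 2·10 = 55
35(ω_s−ω_c) = −55(ω_r−ω_c),  ω_s=0, ω_r=1
35(0−ω_c) = −55(1−ω_c)  ⇒  90ω_c = 55  ⇒  ω_c = 11/18
ω_c/ω_r = 11/18

11/18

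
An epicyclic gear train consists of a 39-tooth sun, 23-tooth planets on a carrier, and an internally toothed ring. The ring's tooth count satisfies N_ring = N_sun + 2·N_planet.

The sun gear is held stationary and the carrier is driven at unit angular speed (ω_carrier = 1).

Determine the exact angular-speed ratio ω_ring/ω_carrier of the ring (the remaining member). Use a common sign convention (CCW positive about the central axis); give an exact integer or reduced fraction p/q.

N_ring = 39 + 2·23 = 85
39(ω_s−ω_c) = −85(ω_r−ω_c),  ω_s=0, ω_c=1
ω_r = 1 − (39/85)(0−1) = 124/85
ω_r/ω_c = 124/85

124/85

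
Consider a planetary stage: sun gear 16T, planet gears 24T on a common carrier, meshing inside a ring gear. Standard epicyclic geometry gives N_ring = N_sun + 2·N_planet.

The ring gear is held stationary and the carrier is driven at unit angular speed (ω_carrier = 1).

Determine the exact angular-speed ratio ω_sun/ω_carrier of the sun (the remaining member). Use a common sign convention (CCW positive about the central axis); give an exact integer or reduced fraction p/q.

N_ring = 16 + 2·24 = 64
16(ω_s−ω_c) = −64(ω_r−ω_c),  ω_r=0, ω_c=1
ω_s = 1 − (64/16)(0−1) = 5
ω_s/ω_c = 5

5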